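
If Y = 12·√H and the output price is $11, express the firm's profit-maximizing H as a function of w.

MP_H = (1/2)·12·H^(-1/2) = 6·H^(-1/2).
Setting P·MP_H = w: 66·H^(-1/2) = w.
Solving for H: H^(-1/2) = w/66, so H = (66/w)^(2).

H(w) = 4356/w²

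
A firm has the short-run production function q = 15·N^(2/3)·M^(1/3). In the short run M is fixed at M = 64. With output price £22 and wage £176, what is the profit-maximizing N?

N* = 125

With M = 64, MP_N = (2/3)·15·N^(-1/3)·64^(1/3) = 40·N^(-1/3).
Profit maximization for a price taker requires P·MP_N = w: 22·40·N^(-1/3) = 176.
So N^(-1/3) = 0.2, which gives N = 125.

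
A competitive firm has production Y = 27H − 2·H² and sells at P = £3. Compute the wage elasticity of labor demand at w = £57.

From P·MP_H = w with MP_H = 27 − 4H, labor demand is H(w) = (27 − w/3)/4.
dH/dw = −1/(12) = -1/12.
At w = 57, H = 2, so ε = (dH/dw)·(w/H) = (-1/12)·(57/2) = -2.375.

ε = -2.375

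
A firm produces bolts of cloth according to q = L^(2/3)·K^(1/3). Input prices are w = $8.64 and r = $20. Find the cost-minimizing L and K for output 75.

Cost minimization requires the marginal rate of technical substitution to equal the input-price ratio: MP_L/MP_K = w/r.
Here MP_L/MP_K = (2/3)·(K/L)/(1/3) = 2·(K/L). Setting this equal to 8.64/20 = 0.432 gives K = 0.216L.
Substituting into q = 75: L^(2/3)·(0.216L)^(1/3) = 75.
Solving, L = 125 and K = 27.

L* = 125, K* = 27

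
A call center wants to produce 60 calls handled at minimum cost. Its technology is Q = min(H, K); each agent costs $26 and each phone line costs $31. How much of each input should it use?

With a fixed-proportions technology, the cost-minimizing bundle uses no slack in either input: H = K = Q.
So H = 60 and K = 60.

H* = 60, K* = 60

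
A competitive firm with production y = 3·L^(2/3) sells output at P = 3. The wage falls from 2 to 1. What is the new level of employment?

L* = 216

From P·MP_L = w with MP_L = 2·L^(-1/3), the labor demand is L(w) = (6/w)^(3).
At w = 2: L = 27. At w = 1: L = 216.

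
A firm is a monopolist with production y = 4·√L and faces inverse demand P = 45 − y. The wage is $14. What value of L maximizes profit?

L* = 9

Marginal revenue from the inverse demand is MR = 45 − 2y.
The marginal product is MP_L = 2·L^(-1/2).
A monopolist hires until marginal revenue product equals the wage: MR·MP_L = w.
At L, y = 4·√L. Substituting and solving: (45 − 8·√L)·2·L^(-1/2) = 14 gives L = 9.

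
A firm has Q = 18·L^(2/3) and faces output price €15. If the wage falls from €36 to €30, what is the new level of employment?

L* = 216

From P·MP_L = w with MP_L = 12·L^(-1/3), the labor demand is L(w) = (180/w)^(3).
At w = 36: L = 125. At w = 30: L = 216.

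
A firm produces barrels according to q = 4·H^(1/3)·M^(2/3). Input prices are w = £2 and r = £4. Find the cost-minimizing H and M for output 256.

Cost minimization requires the marginal rate of technical substitution to equal the input-price ratio: MP_H/MP_M = w/r.
Here MP_H/MP_M = (1/3)·(M/H)/(2/3) = 0.5·(M/H). Setting this equal to 2/4 = 0.5 gives M = H.
Substituting into q = 256: 4·H^(1/3)·(H)^(2/3) = 256.
Solving, H = 64 and M = 64.

H* = 64, M* = 64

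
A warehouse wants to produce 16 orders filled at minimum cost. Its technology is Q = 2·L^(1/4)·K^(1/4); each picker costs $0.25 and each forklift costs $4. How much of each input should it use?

L* = 256, K* = 16

Cost minimization requires the marginal rate of technical substitution to equal the input-price ratio: MP_L/MP_K = w/r.
Here MP_L/MP_K = (1/4)·(K/L)/(1/4) = (K/L). Setting this equal to 0.25/4 = 0.0625 gives K = 0.0625L.
Substituting into Q = 16: 2·L^(1/4)·(0.0625L)^(1/4) = 16.
Solving, L = 256 and K = 16.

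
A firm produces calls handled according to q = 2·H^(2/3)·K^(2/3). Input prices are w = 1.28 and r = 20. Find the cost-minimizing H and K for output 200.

H* = 125, K* = 8

Cost minimization requires the marginal rate of technical substitution to equal the input-price ratio: MP_H/MP_K = w/r.
Here MP_H/MP_K = (2/3)·(K/H)/(2/3) = (K/H). Setting this equal to 1.28/20 = 0.064 gives K = 0.064H.
Substituting into q = 200: 2·H^(2/3)·(0.064H)^(2/3) = 200.
Solving, H = 125 and K = 8.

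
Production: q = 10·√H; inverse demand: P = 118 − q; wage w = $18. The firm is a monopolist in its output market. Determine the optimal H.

H* = 25

Marginal revenue from the inverse demand is MR = 118 − 2q.
The marginal product is MP_H = 5·H^(-1/2).
A monopolist hires until marginal revenue product equals the wage: MR·MP_H = w.
At H, q = 10·√H. Substituting and solving: (118 − 20·√H)·5·H^(-1/2) = 18 gives H = 25.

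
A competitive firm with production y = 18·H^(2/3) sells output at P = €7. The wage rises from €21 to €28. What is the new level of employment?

From P·MP_H = w with MP_H = 12·H^(-1/3), the labor demand is H(w) = (84/w)^(3).
At w = 21: H = 64. At w = 28: H = 27.

H* = 27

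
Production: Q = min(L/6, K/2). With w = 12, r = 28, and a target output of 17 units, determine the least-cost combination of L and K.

L* = 102, K* = 34

With a fixed-proportions technology, the cost-minimizing bundle uses no slack in either input: L/6 = K/2 = Q.
So L = 6·17 = 102 and K = 2·17 = 34.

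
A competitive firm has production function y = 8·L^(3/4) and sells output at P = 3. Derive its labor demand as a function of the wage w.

L(w) = 104976/w^(4)

MP_L = (3/4)·8·L^(-1/4) = 6·L^(-1/4).
Setting P·MP_L = w: 18·L^(-1/4) = w.
Solving for L: L^(-1/4) = w/18, so L = (18/w)^(4).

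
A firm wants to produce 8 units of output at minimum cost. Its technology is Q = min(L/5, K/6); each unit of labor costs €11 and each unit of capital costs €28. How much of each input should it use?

With a fixed-proportions technology, the cost-minimizing bundle uses no slack in either input: L/5 = K/6 = Q.
So L = 5·8 = 40 and K = 6·8 = 48.

L* = 40, K* = 48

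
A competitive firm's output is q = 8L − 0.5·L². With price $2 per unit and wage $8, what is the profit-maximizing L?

L* = 4

The marginal product of L is MP_L = 8 − L.
A price-taking firm hires until the value of the marginal product equals the wage: P·MP_L = w, so 2·(8 − L) = 8.
Then 8 − L = 4, giving L = 4.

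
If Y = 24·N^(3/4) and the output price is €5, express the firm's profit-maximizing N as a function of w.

MP_N = (3/4)·24·N^(-1/4) = 18·N^(-1/4).
Setting P·MP_N = w: 90·N^(-1/4) = w.
Solving for N: N^(-1/4) = w/90, so N = (90/w)^(4).

N(w) = (90/w)^(4)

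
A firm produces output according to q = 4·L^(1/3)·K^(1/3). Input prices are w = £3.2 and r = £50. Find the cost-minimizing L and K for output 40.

Cost minimization requires the marginal rate of technical substitution to equal the input-price ratio: MP_L/MP_K = w/r.
Here MP_L/MP_K = (1/3)·(K/L)/(1/3) = (K/L). Setting this equal to 3.2/50 = 0.064 gives K = 0.064L.
Substituting into q = 40: 4·L^(1/3)·(0.064L)^(1/3) = 40.
Solving, L = 125 and K = 8.

L* = 125, K* = 8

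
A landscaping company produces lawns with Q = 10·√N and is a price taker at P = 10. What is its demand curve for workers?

N(w) = 2500/w²

MP_N = (1/2)·10·N^(-1/2) = 5·N^(-1/2).
Setting P·MP_N = w: 50·N^(-1/2) = w.
Solving for N: N^(-1/2) = w/50, so N = (50/w)^(2).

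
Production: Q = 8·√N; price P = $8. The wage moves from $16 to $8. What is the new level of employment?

N* = 16

From P·MP_N = w with MP_N = 4·N^(-1/2), the labor demand is N(w) = (32/w)^(2).
At w = 16: N = 4. At w = 8: N = 16.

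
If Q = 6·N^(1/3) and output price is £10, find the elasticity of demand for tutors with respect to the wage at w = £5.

ε = -1.5

MP_N = (1/3)·6·N^(-2/3), so P·MP_N = w gives 20·N^(-2/3) = w.
Solving, N(w) = (20/w)^(3/2). This is a constant-elasticity form: N ∝ w^(−3/2), so ε = −3/2.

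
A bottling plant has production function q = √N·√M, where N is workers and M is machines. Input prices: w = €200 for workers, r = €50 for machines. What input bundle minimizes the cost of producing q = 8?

N* = 4, M* = 16

Cost minimization requires the marginal rate of technical substitution to equal the input-price ratio: MP_N/MP_M = w/r.
Here MP_N/MP_M = (1/2)·(M/N)/(1/2) = (M/N). Setting this equal to 200/50 = 4 gives M = 4N.
Substituting into q = 8: N^(1/2)·(4N)^(1/2) = 8.
Solving, N = 4 and M = 16.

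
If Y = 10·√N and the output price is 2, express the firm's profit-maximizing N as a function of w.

N(w) = 100/w²

MP_N = (1/2)·10·N^(-1/2) = 5·N^(-1/2).
Setting P·MP_N = w: 10·N^(-1/2) = w.
Solving for N: N^(-1/2) = w/10, so N = (10/w)^(2).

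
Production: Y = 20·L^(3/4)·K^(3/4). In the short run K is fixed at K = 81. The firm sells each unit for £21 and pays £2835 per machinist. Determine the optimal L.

L* = 81

With K = 81, MP_L = (3/4)·20·L^(-1/4)·81^(3/4) = 405·L^(-1/4).
Profit maximization for a price taker requires P·MP_L = w: 21·405·L^(-1/4) = 2835.
So L^(-1/4) = 1/3, which gives L = 81.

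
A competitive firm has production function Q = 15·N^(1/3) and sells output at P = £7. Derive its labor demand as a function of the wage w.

N(w) = (35/w)^(3/2)

MP_N = (1/3)·15·N^(-2/3) = 5·N^(-2/3).
Setting P·MP_N = w: 35·N^(-2/3) = w.
Solving for N: N^(-2/3) = w/35, so N = (35/w)^(3/2).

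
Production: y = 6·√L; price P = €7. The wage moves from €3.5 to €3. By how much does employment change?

ΔL = 13

From P·MP_L = w with MP_L = 3·L^(-1/2), the labor demand is L(w) = (21/w)^(2).
At w = 3.5: L = 36. At w = 3: L = 49.
ΔL = 49 − 36 = 13.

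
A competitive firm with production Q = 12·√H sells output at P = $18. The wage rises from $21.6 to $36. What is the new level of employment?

From P·MP_H = w with MP_H = 6·H^(-1/2), the labor demand is H(w) = (108/w)^(2).
At w = 21.6: H = 25. At w = 36: H = 9.

H* = 9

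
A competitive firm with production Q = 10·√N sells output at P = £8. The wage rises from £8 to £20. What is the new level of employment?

N* = 4

From P·MP_N = w with MP_N = 5·N^(-1/2), the labor demand is N(w) = (40/w)^(2).
At w = 8: N = 25. At w = 20: N = 4.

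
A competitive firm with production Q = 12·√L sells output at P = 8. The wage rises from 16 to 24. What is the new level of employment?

From P·MP_L = w with MP_L = 6·L^(-1/2), the labor demand is L(w) = (48/w)^(2).
At w = 16: L = 9. At w = 24: L = 4.

L* = 4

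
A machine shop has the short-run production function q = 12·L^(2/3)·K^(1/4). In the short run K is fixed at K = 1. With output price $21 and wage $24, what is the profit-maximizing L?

With K = 1, MP_L = (2/3)·12·L^(-1/3)·1^(1/4) = 8·L^(-1/3).
Profit maximization for a price taker requires P·MP_L = w: 21·8·L^(-1/3) = 24.
So L^(-1/3) = 1/7, which gives L = 343.

L* = 343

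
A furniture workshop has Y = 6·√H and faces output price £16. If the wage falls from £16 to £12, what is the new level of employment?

H* = 16

From P·MP_H = w with MP_H = 3·H^(-1/2), the labor demand is H(w) = (48/w)^(2).
At w = 16: H = 9. At w = 12: H = 16.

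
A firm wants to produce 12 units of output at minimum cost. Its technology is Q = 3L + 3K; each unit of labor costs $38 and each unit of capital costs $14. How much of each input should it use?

L* = 0, K* = 4

The inputs are perfect substitutes, so the firm uses whichever has the lower cost per unit of output.
Cost per unit of output via L is w/3 = 38/3; via K it is r/3 = 14/3. K is cheaper.
Producing Q = 12 with K alone: L = 0, K = 4.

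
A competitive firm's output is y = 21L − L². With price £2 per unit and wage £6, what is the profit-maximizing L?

The marginal product of L is MP_L = 21 − 2L.
A price-taking firm hires until the value of the marginal product equals the wage: P·MP_L = w, so 2·(21 − 2L) = 6.
Then 21 − 2L = 3, giving L = 9.

L* = 9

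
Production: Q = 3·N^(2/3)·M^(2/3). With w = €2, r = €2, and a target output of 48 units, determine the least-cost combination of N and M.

Cost minimization requires the marginal rate of technical substitution to equal the input-price ratio: MP_N/MP_M = w/r.
Here MP_N/MP_M = (2/3)·(M/N)/(2/3) = (M/N). Setting this equal to 2/2 = 1 gives M = N.
Substituting into Q = 48: 3·N^(2/3)·(N)^(2/3) = 48.
Solving, N = 8 and M = 8.

N* = 8, M* = 8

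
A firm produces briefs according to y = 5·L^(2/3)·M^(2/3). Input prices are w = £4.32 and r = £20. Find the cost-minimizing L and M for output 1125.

Cost minimization requires the marginal rate of technical substitution to equal the input-price ratio: MP_L/MP_M = w/r.
Here MP_L/MP_M = (2/3)·(M/L)/(2/3) = (M/L). Setting this equal to 4.32/20 = 0.216 gives M = 0.216L.
Substituting into y = 1125: 5·L^(2/3)·(0.216L)^(2/3) = 1125.
Solving, L = 125 and M = 27.

L* = 125, M* = 27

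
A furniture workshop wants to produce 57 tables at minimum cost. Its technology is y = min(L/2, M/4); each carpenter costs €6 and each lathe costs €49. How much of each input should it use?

L* = 114, M* = 228

With a fixed-proportions technology, the cost-minimizing bundle uses no slack in either input: L/2 = M/4 = y.
So L = 2·57 = 114 and M = 4·57 = 228.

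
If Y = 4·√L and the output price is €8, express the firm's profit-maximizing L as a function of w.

L(w) = 256/w²

MP_L = (1/2)·4·L^(-1/2) = 2·L^(-1/2).
Setting P·MP_L = w: 16·L^(-1/2) = w.
Solving for L: L^(-1/2) = w/16, so L = (16/w)^(2).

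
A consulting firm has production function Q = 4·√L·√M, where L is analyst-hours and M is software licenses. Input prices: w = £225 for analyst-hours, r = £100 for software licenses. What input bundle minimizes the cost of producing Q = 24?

Cost minimization requires the marginal rate of technical substitution to equal the input-price ratio: MP_L/MP_M = w/r.
Here MP_L/MP_M = (1/2)·(M/L)/(1/2) = (M/L). Setting this equal to 225/100 = 2.25 gives M = 2.25L.
Substituting into Q = 24: 4·L^(1/2)·(2.25L)^(1/2) = 24.
Solving, L = 4 and M = 9.

L* = 4, M* = 9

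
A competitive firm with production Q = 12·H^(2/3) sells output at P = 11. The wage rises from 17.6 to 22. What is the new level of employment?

From P·MP_H = w with MP_H = 8·H^(-1/3), the labor demand is H(w) = (88/w)^(3).
At w = 17.6: H = 125. At w = 22: H = 64.

H* = 64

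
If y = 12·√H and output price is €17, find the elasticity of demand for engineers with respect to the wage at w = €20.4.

MP_H = (1/2)·12·H^(-1/2), so P·MP_H = w gives 102·H^(-1/2) = w.
Solving, H(w) = (102/w)^(2). This is a constant-elasticity form: H ∝ w^(−2), so ε = −2.

ε = -2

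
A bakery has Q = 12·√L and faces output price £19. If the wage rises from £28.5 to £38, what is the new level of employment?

L* = 9

From P·MP_L = w with MP_L = 6·L^(-1/2), the labor demand is L(w) = (114/w)^(2).
At w = 28.5: L = 16. At w = 38: L = 9.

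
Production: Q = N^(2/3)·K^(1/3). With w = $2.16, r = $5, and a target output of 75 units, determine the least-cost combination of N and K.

N* = 125, K* = 27

Cost minimization requires the marginal rate of technical substitution to equal the input-price ratio: MP_N/MP_K = w/r.
Here MP_N/MP_K = (2/3)·(K/N)/(1/3) = 2·(K/N). Setting this equal to 2.16/5 = 0.432 gives K = 0.216N.
Substituting into Q = 75: N^(2/3)·(0.216N)^(1/3) = 75.
Solving, N = 125 and K = 27.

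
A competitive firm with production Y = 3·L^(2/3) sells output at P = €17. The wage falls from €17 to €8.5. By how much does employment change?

ΔL = 56

From P·MP_L = w with MP_L = 2·L^(-1/3), the labor demand is L(w) = (34/w)^(3).
At w = 17: L = 8. At w = 8.5: L = 64.
ΔL = 64 − 8 = 56.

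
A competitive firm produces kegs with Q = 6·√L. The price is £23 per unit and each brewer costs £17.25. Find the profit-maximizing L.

MP_L = (1/2)·6·L^(-1/2) = 3·L^(-1/2).
Profit maximization for a price taker requires P·MP_L = w: 23·3·L^(-1/2) = 17.25.
So L^(-1/2) = 0.25, which gives L = 16.

L* = 16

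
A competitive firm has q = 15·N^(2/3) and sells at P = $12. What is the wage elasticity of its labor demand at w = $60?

MP_N = (2/3)·15·N^(-1/3), so P·MP_N = w gives 120·N^(-1/3) = w.
Solving, N(w) = (120/w)^(3). This is a constant-elasticity form: N ∝ w^(−3), so ε = −3.

ε = -3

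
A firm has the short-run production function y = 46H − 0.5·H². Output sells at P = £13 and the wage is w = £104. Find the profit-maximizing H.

H* = 38

The marginal product of H is MP_H = 46 − H.
A price-taking firm hires until the value of the marginal product equals the wage: P·MP_H = w, so 13·(46 − H) = 104.
Then 46 − H = 8, giving H = 38.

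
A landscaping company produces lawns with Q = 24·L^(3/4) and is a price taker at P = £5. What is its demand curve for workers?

L(w) = (90/w)^(4)

MP_L = (3/4)·24·L^(-1/4) = 18·L^(-1/4).
Setting P·MP_L = w: 90·L^(-1/4) = w.
Solving for L: L^(-1/4) = w/90, so L = (90/w)^(4).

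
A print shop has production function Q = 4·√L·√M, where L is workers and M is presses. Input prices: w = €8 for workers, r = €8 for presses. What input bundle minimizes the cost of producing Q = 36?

L* = 9, M* = 9

Cost minimization requires the marginal rate of technical substitution to equal the input-price ratio: MP_L/MP_M = w/r.
Here MP_L/MP_M = (1/2)·(M/L)/(1/2) = (M/L). Setting this equal to 8/8 = 1 gives M = L.
Substituting into Q = 36: 4·L^(1/2)·(L)^(1/2) = 36.
Solving, L = 9 and M = 9.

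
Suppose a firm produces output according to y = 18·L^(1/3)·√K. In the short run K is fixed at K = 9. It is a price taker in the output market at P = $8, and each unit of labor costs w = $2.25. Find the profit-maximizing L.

L* = 512

With K = 9, MP_L = (1/3)·18·L^(-2/3)·9^(1/2) = 18·L^(-2/3).
Profit maximization for a price taker requires P·MP_L = w: 8·18·L^(-2/3) = 2.25.
So L^(-2/3) = 0.015625, which gives L = 512.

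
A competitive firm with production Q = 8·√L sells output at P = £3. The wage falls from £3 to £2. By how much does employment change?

ΔL = 20

From P·MP_L = w with MP_L = 4·L^(-1/2), the labor demand is L(w) = (12/w)^(2).
At w = 3: L = 16. At w = 2: L = 36.
ΔL = 36 − 16 = 20.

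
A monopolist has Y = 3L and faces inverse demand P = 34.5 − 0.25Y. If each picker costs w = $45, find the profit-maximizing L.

L* = 13

Marginal revenue from the inverse demand is MR = 34.5 − 0.5Y.
The marginal product is MP_L = 3.
A monopolist hires until marginal revenue product equals the wage: MR·MP_L = w.
(34.5 − 1.5L)·3 = 45, so L = 13.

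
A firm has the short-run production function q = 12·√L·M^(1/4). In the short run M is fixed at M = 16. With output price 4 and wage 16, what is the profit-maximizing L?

L* = 9

With M = 16, MP_L = (1/2)·12·L^(-1/2)·16^(1/4) = 12·L^(-1/2).
Profit maximization for a price taker requires P·MP_L = w: 4·12·L^(-1/2) = 16.
So L^(-1/2) = 1/3, which gives L = 9.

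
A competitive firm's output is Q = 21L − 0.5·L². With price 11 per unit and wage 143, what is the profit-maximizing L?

L* = 8

The marginal product of L is MP_L = 21 − L.
A price-taking firm hires until the value of the marginal product equals the wage: P·MP_L = w, so 11·(21 − L) = 143.
Then 21 − L = 13, giving L = 8.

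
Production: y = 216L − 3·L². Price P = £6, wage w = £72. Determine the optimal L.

The marginal product of L is MP_L = 216 − 6L.
A price-taking firm hires until the value of the marginal product equals the wage: P·MP_L = w, so 6·(216 − 6L) = 72.
Then 216 − 6L = 12, giving L = 34.

L* = 34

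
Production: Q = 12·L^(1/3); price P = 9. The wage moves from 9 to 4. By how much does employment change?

ΔL = 19

From P·MP_L = w with MP_L = 4·L^(-2/3), the labor demand is L(w) = (36/w)^(3/2).
At w = 9: L = 8. At w = 4: L = 27.
ΔL = 27 − 8 = 19.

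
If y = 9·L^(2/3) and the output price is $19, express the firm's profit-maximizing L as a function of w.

L(w) = 1481544/w³

MP_L = (2/3)·9·L^(-1/3) = 6·L^(-1/3).
Setting P·MP_L = w: 114·L^(-1/3) = w.
Solving for L: L^(-1/3) = w/114, so L = (114/w)^(3).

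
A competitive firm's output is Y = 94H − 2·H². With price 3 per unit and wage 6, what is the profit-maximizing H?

The marginal product of H is MP_H = 94 − 4H.
A price-taking firm hires until the value of the marginal product equals the wage: P·MP_H = w, so 3·(94 − 4H) = 6.
Then 94 − 4H = 2, giving H = 23.

H* = 23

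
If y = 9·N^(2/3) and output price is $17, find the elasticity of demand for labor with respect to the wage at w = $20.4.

ε = -3

MP_N = (2/3)·9·N^(-1/3), so P·MP_N = w gives 102·N^(-1/3) = w.
Solving, N(w) = (102/w)^(3). This is a constant-elasticity form: N ∝ w^(−3), so ε = −3.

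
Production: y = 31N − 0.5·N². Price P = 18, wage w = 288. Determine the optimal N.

The marginal product of N is MP_N = 31 − N.
A price-taking firm hires until the value of the marginal product equals the wage: P·MP_N = w, so 18·(31 − N) = 288.
Then 31 − N = 16, giving N = 15.

N* = 15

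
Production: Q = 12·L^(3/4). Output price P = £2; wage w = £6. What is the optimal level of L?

MP_L = (3/4)·12·L^(-1/4) = 9·L^(-1/4).
Profit maximization for a price taker requires P·MP_L = w: 2·9·L^(-1/4) = 6.
So L^(-1/4) = 1/3, which gives L = 81.

L* = 81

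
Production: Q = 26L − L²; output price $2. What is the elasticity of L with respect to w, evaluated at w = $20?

ε = -0.625

From P·MP_L = w with MP_L = 26 − 2L, labor demand is L(w) = (26 − w/2)/2.
dL/dw = −1/(4) = -0.25.
At w = 20, L = 8, so ε = (dL/dw)·(w/L) = (-0.25)·(20/8) = -0.625.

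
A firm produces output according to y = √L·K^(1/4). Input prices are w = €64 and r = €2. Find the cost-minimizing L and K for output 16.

L* = 16, K* = 256

Cost minimization requires the marginal rate of technical substitution to equal the input-price ratio: MP_L/MP_K = w/r.
Here MP_L/MP_K = (1/2)·(K/L)/(1/4) = 2·(K/L). Setting this equal to 64/2 = 32 gives K = 16L.
Substituting into y = 16: L^(1/2)·(16L)^(1/4) = 16.
Solving, L = 16 and K = 256.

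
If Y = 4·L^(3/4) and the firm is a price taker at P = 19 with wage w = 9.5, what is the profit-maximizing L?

MP_L = (3/4)·4·L^(-1/4) = 3·L^(-1/4).
Profit maximization for a price taker requires P·MP_L = w: 19·3·L^(-1/4) = 9.5.
So L^(-1/4) = 1/6, which gives L = 1296.

L* = 1296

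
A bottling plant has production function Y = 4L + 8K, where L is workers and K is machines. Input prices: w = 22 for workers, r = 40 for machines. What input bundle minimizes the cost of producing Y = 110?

The inputs are perfect substitutes, so the firm uses whichever has the lower cost per unit of output.
Cost per unit of output via L is w/4 = 5.5; via K it is r/8 = 5. K is cheaper.
Producing Y = 110 with K alone: L = 0, K = 13.75.

L* = 0, K* = 13.75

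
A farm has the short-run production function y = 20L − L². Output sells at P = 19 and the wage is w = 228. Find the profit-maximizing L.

The marginal product of L is MP_L = 20 − 2L.
A price-taking firm hires until the value of the marginal product equals the wage: P·MP_L = w, so 19·(20 − 2L) = 228.
Then 20 − 2L = 12, giving L = 4.

L* = 4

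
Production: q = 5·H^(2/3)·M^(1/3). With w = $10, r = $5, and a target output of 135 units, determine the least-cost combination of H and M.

H* = 27, M* = 27

Cost minimization requires the marginal rate of technical substitution to equal the input-price ratio: MP_H/MP_M = w/r.
Here MP_H/MP_M = (2/3)·(M/H)/(1/3) = 2·(M/H). Setting this equal to 10/5 = 2 gives M = H.
Substituting into q = 135: 5·H^(2/3)·(H)^(1/3) = 135.
Solving, H = 27 and M = 27.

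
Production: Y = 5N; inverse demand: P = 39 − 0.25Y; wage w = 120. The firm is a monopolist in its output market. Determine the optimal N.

Marginal revenue from the inverse demand is MR = 39 − 0.5Y.
The marginal product is MP_N = 5.
A monopolist hires until marginal revenue product equals the wage: MR·MP_N = w.
(39 − 2.5N)·5 = 120, so N = 6.

N* = 6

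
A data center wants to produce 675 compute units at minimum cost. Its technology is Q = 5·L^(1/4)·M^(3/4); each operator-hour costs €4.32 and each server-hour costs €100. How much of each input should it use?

Cost minimization requires the marginal rate of technical substitution to equal the input-price ratio: MP_L/MP_M = w/r.
Here MP_L/MP_M = (1/4)·(M/L)/(3/4) = (1/3)·(M/L). Setting this equal to 4.32/100 = 0.0432 gives M = 0.1296L.
Substituting into Q = 675: 5·L^(1/4)·(0.1296L)^(3/4) = 675.
Solving, L = 625 and M = 81.

L* = 625, M* = 81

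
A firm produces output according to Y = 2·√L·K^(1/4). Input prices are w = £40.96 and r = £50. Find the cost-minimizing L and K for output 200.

L* = 625, K* = 256

Cost minimization requires the marginal rate of technical substitution to equal the input-price ratio: MP_L/MP_K = w/r.
Here MP_L/MP_K = (1/2)·(K/L)/(1/4) = 2·(K/L). Setting this equal to 40.96/50 = 0.8192 gives K = 0.4096L.
Substituting into Y = 200: 2·L^(1/2)·(0.4096L)^(1/4) = 200.
Solving, L = 625 and K = 256.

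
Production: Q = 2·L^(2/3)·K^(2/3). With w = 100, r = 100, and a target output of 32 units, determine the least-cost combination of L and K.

Cost minimization requires the marginal rate of technical substitution to equal the input-price ratio: MP_L/MP_K = w/r.
Here MP_L/MP_K = (2/3)·(K/L)/(2/3) = (K/L). Setting this equal to 100/100 = 1 gives K = L.
Substituting into Q = 32: 2·L^(2/3)·(L)^(2/3) = 32.
Solving, L = 8 and K = 8.

L* = 8, K* = 8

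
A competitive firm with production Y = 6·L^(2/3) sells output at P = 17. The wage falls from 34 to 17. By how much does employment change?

ΔL = 56

From P·MP_L = w with MP_L = 4·L^(-1/3), the labor demand is L(w) = (68/w)^(3).
At w = 34: L = 8. At w = 17: L = 64.
ΔL = 64 − 8 = 56.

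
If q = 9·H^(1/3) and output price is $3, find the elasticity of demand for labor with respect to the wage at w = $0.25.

MP_H = (1/3)·9·H^(-2/3), so P·MP_H = w gives 9·H^(-2/3) = w.
Solving, H(w) = (9/w)^(3/2). This is a constant-elasticity form: H ∝ w^(−3/2), so ε = −3/2.

ε = -1.5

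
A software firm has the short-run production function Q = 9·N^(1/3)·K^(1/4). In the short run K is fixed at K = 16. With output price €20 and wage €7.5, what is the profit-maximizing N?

With K = 16, MP_N = (1/3)·9·N^(-2/3)·16^(1/4) = 6·N^(-2/3).
Profit maximization for a price taker requires P·MP_N = w: 20·6·N^(-2/3) = 7.5.
So N^(-2/3) = 0.0625, which gives N = 64.

N* = 64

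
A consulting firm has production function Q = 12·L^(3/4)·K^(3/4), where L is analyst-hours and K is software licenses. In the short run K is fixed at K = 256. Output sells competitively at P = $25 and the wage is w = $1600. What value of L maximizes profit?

With K = 256, MP_L = (3/4)·12·L^(-1/4)·256^(3/4) = 576·L^(-1/4).
Profit maximization for a price taker requires P·MP_L = w: 25·576·L^(-1/4) = 1600.
So L^(-1/4) = 1/9, which gives L = 6561.

L* = 6561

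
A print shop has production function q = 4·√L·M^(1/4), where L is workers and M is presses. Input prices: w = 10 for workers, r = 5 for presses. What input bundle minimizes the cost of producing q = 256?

Cost minimization requires the marginal rate of technical substitution to equal the input-price ratio: MP_L/MP_M = w/r.
Here MP_L/MP_M = (1/2)·(M/L)/(1/4) = 2·(M/L). Setting this equal to 10/5 = 2 gives M = L.
Substituting into q = 256: 4·L^(1/2)·(L)^(1/4) = 256.
Solving, L = 256 and M = 256.

L* = 256, M* = 256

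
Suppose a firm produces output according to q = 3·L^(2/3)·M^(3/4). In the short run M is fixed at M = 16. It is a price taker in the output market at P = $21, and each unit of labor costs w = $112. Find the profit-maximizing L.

L* = 27

With M = 16, MP_L = (2/3)·3·L^(-1/3)·16^(3/4) = 16·L^(-1/3).
Profit maximization for a price taker requires P·MP_L = w: 21·16·L^(-1/3) = 112.
So L^(-1/3) = 1/3, which gives L = 27.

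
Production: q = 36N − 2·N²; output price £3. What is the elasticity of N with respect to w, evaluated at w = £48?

From P·MP_N = w with MP_N = 36 − 4N, labor demand is N(w) = (36 − w/3)/4.
dN/dw = −1/(12) = -1/12.
At w = 48, N = 5, so ε = (dN/dw)·(w/N) = (-1/12)·(48/5) = -0.8.

ε = -0.8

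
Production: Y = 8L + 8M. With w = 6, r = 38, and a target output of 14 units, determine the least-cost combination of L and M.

The inputs are perfect substitutes, so the firm uses whichever has the lower cost per unit of output.
Cost per unit of output via L is w/8 = 0.75; via M it is r/8 = 4.75. L is cheaper.
Producing Y = 14 with L alone: L = 1.75, M = 0.

L* = 1.75, M* = 0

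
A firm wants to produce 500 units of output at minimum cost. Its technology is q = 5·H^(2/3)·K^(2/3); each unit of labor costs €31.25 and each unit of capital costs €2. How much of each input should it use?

Cost minimization requires the marginal rate of technical substitution to equal the input-price ratio: MP_H/MP_K = w/r.
Here MP_H/MP_K = (2/3)·(K/H)/(2/3) = (K/H). Setting this equal to 31.25/2 = 15.625 gives K = 15.625H.
Substituting into q = 500: 5·H^(2/3)·(15.625H)^(2/3) = 500.
Solving, H = 8 and K = 125.

H* = 8, K* = 125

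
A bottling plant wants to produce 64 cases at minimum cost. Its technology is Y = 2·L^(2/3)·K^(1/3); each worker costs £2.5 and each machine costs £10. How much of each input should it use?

L* = 64, K* = 8

Cost minimization requires the marginal rate of technical substitution to equal the input-price ratio: MP_L/MP_K = w/r.
Here MP_L/MP_K = (2/3)·(K/L)/(1/3) = 2·(K/L). Setting this equal to 2.5/10 = 0.25 gives K = 0.125L.
Substituting into Y = 64: 2·L^(2/3)·(0.125L)^(1/3) = 64.
Solving, L = 64 and K = 8.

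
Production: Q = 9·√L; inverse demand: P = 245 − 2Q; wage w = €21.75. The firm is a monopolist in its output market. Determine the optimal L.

L* = 36

Marginal revenue from the inverse demand is MR = 245 − 4Q.
The marginal product is MP_L = 4.5·L^(-1/2).
A monopolist hires until marginal revenue product equals the wage: MR·MP_L = w.
At L, Q = 9·√L. Substituting and solving: (245 − 36·√L)·4.5·L^(-1/2) = 21.75 gives L = 36.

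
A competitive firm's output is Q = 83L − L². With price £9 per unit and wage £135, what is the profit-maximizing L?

L* = 34

The marginal product of L is MP_L = 83 − 2L.
A price-taking firm hires until the value of the marginal product equals the wage: P·MP_L = w, so 9·(83 − 2L) = 135.
Then 83 − 2L = 15, giving L = 34.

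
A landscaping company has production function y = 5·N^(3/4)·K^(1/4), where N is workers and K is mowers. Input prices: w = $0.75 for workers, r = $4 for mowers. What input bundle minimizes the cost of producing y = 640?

N* = 256, K* = 16

Cost minimization requires the marginal rate of technical substitution to equal the input-price ratio: MP_N/MP_K = w/r.
Here MP_N/MP_K = (3/4)·(K/N)/(1/4) = 3·(K/N). Setting this equal to 0.75/4 = 0.1875 gives K = 0.0625N.
Substituting into y = 640: 5·N^(3/4)·(0.0625N)^(1/4) = 640.
Solving, N = 256 and K = 16.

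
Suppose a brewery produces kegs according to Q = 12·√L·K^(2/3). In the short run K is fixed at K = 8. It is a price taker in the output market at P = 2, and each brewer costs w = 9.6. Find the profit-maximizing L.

With K = 8, MP_L = (1/2)·12·L^(-1/2)·8^(2/3) = 24·L^(-1/2).
Profit maximization for a price taker requires P·MP_L = w: 2·24·L^(-1/2) = 9.6.
So L^(-1/2) = 0.2, which gives L = 25.

L* = 25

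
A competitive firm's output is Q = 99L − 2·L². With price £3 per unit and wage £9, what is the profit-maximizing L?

L* = 24

The marginal product of L is MP_L = 99 − 4L.
A price-taking firm hires until the value of the marginal product equals the wage: P·MP_L = w, so 3·(99 − 4L) = 9.
Then 99 − 4L = 3, giving L = 24.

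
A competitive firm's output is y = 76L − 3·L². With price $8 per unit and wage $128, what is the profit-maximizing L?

The marginal product of L is MP_L = 76 − 6L.
A price-taking firm hires until the value of the marginal product equals the wage: P·MP_L = w, so 8·(76 − 6L) = 128.
Then 76 − 6L = 16, giving L = 10.

L* = 10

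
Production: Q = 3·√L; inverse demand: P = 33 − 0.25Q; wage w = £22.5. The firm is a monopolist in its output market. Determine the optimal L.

L* = 4

Marginal revenue from the inverse demand is MR = 33 − 0.5Q.
The marginal product is MP_L = 1.5·L^(-1/2).
A monopolist hires until marginal revenue product equals the wage: MR·MP_L = w.
At L, Q = 3·√L. Substituting and solving: (33 − 1.5·√L)·1.5·L^(-1/2) = 22.5 gives L = 4.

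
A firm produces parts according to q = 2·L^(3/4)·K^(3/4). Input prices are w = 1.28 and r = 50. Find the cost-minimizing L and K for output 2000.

L* = 625, K* = 16

Cost minimization requires the marginal rate of technical substitution to equal the input-price ratio: MP_L/MP_K = w/r.
Here MP_L/MP_K = (3/4)·(K/L)/(3/4) = (K/L). Setting this equal to 1.28/50 = 0.0256 gives K = 0.0256L.
Substituting into q = 2000: 2·L^(3/4)·(0.0256L)^(3/4) = 2000.
Solving, L = 625 and K = 16.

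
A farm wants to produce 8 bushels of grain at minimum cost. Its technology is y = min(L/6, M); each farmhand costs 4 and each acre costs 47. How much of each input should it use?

With a fixed-proportions technology, the cost-minimizing bundle uses no slack in either input: L/6 = M = y.
So L = 6·8 = 48 and M = 8.

L* = 48, M* = 8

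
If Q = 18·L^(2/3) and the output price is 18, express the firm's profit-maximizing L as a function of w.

MP_L = (2/3)·18·L^(-1/3) = 12·L^(-1/3).
Setting P·MP_L = w: 216·L^(-1/3) = w.
Solving for L: L^(-1/3) = w/216, so L = (216/w)^(3).

L(w) = (216/w)^(3)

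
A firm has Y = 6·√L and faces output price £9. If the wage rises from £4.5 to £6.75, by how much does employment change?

From P·MP_L = w with MP_L = 3·L^(-1/2), the labor demand is L(w) = (27/w)^(2).
At w = 4.5: L = 36. At w = 6.75: L = 16.
ΔL = 16 − 36 = -20.

ΔL = -20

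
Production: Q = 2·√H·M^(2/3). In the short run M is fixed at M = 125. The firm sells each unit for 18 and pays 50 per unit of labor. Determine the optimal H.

With M = 125, MP_H = (1/2)·2·H^(-1/2)·125^(2/3) = 25·H^(-1/2).
Profit maximization for a price taker requires P·MP_H = w: 18·25·H^(-1/2) = 50.
So H^(-1/2) = 1/9, which gives H = 81.

H* = 81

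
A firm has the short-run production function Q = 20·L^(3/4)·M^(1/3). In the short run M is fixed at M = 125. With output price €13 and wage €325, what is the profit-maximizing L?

L* = 81

With M = 125, MP_L = (3/4)·20·L^(-1/4)·125^(1/3) = 75·L^(-1/4).
Profit maximization for a price taker requires P·MP_L = w: 13·75·L^(-1/4) = 325.
So L^(-1/4) = 1/3, which gives L = 81.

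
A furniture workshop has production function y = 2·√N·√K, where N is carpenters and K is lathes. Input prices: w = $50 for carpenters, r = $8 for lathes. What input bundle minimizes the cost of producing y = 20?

Cost minimization requires the marginal rate of technical substitution to equal the input-price ratio: MP_N/MP_K = w/r.
Here MP_N/MP_K = (1/2)·(K/N)/(1/2) = (K/N). Setting this equal to 50/8 = 6.25 gives K = 6.25N.
Substituting into y = 20: 2·N^(1/2)·(6.25N)^(1/2) = 20.
Solving, N = 4 and K = 25.

N* = 4, K* = 25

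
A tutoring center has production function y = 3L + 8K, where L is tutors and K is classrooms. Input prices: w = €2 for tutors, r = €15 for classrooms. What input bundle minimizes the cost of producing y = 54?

The inputs are perfect substitutes, so the firm uses whichever has the lower cost per unit of output.
Cost per unit of output via L is w/3 = 2/3; via K it is r/8 = 1.875. L is cheaper.
Producing y = 54 with L alone: L = 18, K = 0.

L* = 18, K* = 0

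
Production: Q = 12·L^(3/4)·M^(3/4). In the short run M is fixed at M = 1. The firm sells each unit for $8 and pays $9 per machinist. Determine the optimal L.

With M = 1, MP_L = (3/4)·12·L^(-1/4)·1^(3/4) = 9·L^(-1/4).
Profit maximization for a price taker requires P·MP_L = w: 8·9·L^(-1/4) = 9.
So L^(-1/4) = 0.125, which gives L = 4096.

L* = 4096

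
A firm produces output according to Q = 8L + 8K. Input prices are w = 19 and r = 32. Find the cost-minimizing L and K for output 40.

L* = 5, K* = 0

The inputs are perfect substitutes, so the firm uses whichever has the lower cost per unit of output.
Cost per unit of output via L is w/8 = 2.375; via K it is r/8 = 4. L is cheaper.
Producing Q = 40 with L alone: L = 5, K = 0.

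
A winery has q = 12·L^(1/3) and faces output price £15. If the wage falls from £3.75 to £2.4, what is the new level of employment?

L* = 125

From P·MP_L = w with MP_L = 4·L^(-2/3), the labor demand is L(w) = (60/w)^(3/2).
At w = 3.75: L = 64. At w = 2.4: L = 125.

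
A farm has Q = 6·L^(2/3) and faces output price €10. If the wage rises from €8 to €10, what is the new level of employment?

From P·MP_L = w with MP_L = 4·L^(-1/3), the labor demand is L(w) = (40/w)^(3).
At w = 8: L = 125. At w = 10: L = 64.

L* = 64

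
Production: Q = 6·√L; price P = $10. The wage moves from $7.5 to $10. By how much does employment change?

ΔL = -7

From P·MP_L = w with MP_L = 3·L^(-1/2), the labor demand is L(w) = (30/w)^(2).
At w = 7.5: L = 16. At w = 10: L = 9.
ΔL = 9 − 16 = -7.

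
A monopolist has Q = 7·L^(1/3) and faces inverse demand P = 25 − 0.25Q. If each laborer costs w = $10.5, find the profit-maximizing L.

L* = 8

Marginal revenue from the inverse demand is MR = 25 − 0.5Q.
The marginal product is MP_L = (7/3)·L^(-2/3).
A monopolist hires until marginal revenue product equals the wage: MR·MP_L = w.
At L, Q = 7·L^(1/3). Substituting and solving: (25 − 3.5·L^(1/3))·(7/3)·L^(-2/3) = 10.5 gives L = 8.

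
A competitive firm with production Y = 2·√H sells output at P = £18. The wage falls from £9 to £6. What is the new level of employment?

H* = 9

From P·MP_H = w with MP_H = H^(-1/2), the labor demand is H(w) = (18/w)^(2).
At w = 9: H = 4. At w = 6: H = 9.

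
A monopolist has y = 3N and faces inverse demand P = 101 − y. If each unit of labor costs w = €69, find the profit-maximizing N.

Marginal revenue from the inverse demand is MR = 101 − 2y.
The marginal product is MP_N = 3.
A monopolist hires until marginal revenue product equals the wage: MR·MP_N = w.
(101 − 6N)·3 = 69, so N = 13.

N* = 13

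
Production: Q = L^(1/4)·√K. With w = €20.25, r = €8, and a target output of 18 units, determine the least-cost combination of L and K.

Cost minimization requires the marginal rate of technical substitution to equal the input-price ratio: MP_L/MP_K = w/r.
Here MP_L/MP_K = (1/4)·(K/L)/(1/2) = 0.5·(K/L). Setting this equal to 20.25/8 = 2.53125 gives K = 5.0625L.
Substituting into Q = 18: L^(1/4)·(5.0625L)^(1/2) = 18.
Solving, L = 16 and K = 81.

L* = 16, K* = 81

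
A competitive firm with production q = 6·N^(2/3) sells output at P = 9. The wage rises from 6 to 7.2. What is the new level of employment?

From P·MP_N = w with MP_N = 4·N^(-1/3), the labor demand is N(w) = (36/w)^(3).
At w = 6: N = 216. At w = 7.2: N = 125.

N* = 125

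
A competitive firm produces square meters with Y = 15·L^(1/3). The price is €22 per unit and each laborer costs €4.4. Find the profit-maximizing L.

MP_L = (1/3)·15·L^(-2/3) = 5·L^(-2/3).
Profit maximization for a price taker requires P·MP_L = w: 22·5·L^(-2/3) = 4.4.
So L^(-2/3) = 0.04, which gives L = 125.

L* = 125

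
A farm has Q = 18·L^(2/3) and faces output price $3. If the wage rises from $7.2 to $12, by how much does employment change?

From P·MP_L = w with MP_L = 12·L^(-1/3), the labor demand is L(w) = (36/w)^(3).
At w = 7.2: L = 125. At w = 12: L = 27.
ΔL = 27 − 125 = -98.

ΔL = -98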